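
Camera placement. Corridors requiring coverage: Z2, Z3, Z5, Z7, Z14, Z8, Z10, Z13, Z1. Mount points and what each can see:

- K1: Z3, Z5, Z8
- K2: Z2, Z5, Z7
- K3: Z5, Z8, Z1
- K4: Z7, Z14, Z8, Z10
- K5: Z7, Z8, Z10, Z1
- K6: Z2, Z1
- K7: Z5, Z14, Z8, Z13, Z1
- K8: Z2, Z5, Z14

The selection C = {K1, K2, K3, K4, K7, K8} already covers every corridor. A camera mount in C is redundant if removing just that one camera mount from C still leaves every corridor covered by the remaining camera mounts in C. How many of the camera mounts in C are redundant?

Drop K1: Z3 uncovered — not redundant.
Drop K2: the rest still cover every corridor — redundant.
Drop K3: the rest still cover every corridor — redundant.
Drop K4: Z10 uncovered — not redundant.
Drop K7: Z13 uncovered — not redundant.
Drop K8: the rest still cover every corridor — redundant.
3 redundant: K2, K3, K8.

3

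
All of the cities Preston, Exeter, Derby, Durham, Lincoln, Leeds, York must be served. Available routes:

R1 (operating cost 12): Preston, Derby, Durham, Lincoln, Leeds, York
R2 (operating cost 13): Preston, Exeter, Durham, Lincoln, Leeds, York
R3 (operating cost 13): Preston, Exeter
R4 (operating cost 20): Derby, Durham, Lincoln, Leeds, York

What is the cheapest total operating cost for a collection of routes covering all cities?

25

R1, R2 cover every city at operating cost 12 + 13 = 25.
Any cover uses at least 2 routes; among all covering selections none totals below 25.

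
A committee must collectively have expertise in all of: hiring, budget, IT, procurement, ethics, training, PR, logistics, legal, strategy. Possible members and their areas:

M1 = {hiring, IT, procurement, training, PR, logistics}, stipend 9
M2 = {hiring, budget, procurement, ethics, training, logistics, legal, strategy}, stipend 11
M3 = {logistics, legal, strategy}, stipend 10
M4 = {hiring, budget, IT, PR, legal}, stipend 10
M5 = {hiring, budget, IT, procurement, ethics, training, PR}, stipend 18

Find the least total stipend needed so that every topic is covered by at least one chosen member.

20

M1, M2 cover every topic at stipend 9 + 11 = 20.
Any cover uses at least 2 members; among all covering selections none totals below 20.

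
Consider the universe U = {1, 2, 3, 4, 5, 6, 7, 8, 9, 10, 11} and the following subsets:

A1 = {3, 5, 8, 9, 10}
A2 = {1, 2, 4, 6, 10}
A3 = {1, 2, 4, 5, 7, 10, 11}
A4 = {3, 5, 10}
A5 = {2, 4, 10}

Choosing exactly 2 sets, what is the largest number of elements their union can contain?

Choosing A1, A3 covers {1, 2, 3, 4, 5, 7, 8, 9, 10, 11} — 10 elements.
No choice of 2 sets does better; here 6 is left uncovered.

10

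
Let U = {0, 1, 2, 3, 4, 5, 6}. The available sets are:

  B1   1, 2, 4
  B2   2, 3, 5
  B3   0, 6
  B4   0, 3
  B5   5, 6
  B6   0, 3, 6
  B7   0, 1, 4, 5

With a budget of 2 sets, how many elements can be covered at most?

Choosing B1, B6 covers {0, 1, 2, 3, 4, 6} — 6 elements.
No choice of 2 sets does better; here 5 is left uncovered.

6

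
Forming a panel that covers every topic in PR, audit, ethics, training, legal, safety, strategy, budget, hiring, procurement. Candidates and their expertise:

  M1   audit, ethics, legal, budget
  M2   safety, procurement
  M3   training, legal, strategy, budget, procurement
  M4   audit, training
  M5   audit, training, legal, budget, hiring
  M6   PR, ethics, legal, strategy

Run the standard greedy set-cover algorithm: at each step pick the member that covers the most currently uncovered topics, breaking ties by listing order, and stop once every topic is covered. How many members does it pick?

Pick 1: M3 covers 5 new topics (training, legal, strategy, budget, procurement).
Pick 2: M1 covers 2 new topics (audit, ethics).
Pick 3: M2 covers 1 new topics (safety).
Pick 4: M5 covers 1 new topics (hiring).
Pick 5: M6 covers 1 new topics (PR).
Greedy uses 5 members. (The true minimum is 3.)

5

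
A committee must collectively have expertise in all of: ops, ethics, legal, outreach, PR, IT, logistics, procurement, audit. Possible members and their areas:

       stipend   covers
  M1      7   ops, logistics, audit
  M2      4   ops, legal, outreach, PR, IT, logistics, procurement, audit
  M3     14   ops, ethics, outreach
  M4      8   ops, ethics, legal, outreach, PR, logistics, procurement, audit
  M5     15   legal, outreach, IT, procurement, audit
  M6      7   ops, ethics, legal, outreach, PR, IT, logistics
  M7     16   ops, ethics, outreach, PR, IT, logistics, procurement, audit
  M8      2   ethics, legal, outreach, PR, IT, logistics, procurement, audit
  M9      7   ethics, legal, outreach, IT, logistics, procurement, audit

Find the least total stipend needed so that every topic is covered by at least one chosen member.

M2, M8 cover every topic at stipend 4 + 2 = 6.
Any cover uses at least 2 members; among all covering selections none totals below 6.

6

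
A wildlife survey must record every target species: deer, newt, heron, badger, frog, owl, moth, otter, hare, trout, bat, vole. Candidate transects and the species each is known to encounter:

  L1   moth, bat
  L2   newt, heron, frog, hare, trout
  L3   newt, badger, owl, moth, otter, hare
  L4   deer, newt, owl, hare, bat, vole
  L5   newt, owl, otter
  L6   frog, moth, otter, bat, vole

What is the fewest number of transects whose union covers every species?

3

L2, L3, L4 together cover {deer, newt, heron, badger, frog, owl, moth, otter, hare, trout, bat, vole} — every species.
No 2 of the 6 transects cover everything (all 15 pairs fall short), so 3 is minimum.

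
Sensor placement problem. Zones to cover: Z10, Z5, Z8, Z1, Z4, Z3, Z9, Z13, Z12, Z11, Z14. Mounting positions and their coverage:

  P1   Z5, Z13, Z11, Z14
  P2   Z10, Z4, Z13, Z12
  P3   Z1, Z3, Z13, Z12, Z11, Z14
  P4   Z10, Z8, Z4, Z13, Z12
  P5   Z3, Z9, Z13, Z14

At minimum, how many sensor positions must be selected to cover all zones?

P1, P3, P4, P5 together cover {Z10, Z5, Z8, Z1, Z4, Z3, Z9, Z13, Z12, Z11, Z14} — every zone.
No 3 of the 5 sensor positions cover everything (all 10 triples fall short), so 4 is minimum.

4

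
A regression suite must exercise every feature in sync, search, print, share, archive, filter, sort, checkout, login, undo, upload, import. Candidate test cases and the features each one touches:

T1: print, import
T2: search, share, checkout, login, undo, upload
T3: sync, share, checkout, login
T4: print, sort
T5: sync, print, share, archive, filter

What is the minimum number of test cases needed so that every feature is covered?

4

T1, T2, T4, T5 together cover {sync, search, print, share, archive, filter, sort, checkout, login, undo, upload, import} — every feature.
No 3 of the 5 test cases cover everything (all 10 triples fall short), so 4 is minimum.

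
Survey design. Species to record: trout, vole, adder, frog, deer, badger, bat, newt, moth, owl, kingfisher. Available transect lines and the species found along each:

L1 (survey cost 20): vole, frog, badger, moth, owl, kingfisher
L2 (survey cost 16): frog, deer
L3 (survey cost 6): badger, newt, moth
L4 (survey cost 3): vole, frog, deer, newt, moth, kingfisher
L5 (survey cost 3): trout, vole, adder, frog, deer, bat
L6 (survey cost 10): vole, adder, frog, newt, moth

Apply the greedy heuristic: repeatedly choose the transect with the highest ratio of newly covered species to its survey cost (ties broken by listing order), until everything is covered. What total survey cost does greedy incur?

32

Pick 1: L4 adds 6 new (vole, frog, deer, newt, moth, kingfisher) at survey cost 3 (ratio 6/3).
Pick 2: L5 adds 3 new (trout, adder, bat) at survey cost 3 (ratio 3/3).
Pick 3: L3 adds 1 new (badger) at survey cost 6 (ratio 1/6).
Pick 4: L1 adds 1 new (owl) at survey cost 20 (ratio 1/20).
Greedy total survey cost: 3 + 3 + 6 + 20 = 32. (The true optimum is 26, so greedy overshoots here.)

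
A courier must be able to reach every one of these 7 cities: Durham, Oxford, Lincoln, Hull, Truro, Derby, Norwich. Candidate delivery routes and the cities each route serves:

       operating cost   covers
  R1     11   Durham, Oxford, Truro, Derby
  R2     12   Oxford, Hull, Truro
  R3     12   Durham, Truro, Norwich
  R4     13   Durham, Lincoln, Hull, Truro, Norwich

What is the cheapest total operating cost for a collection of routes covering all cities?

24

R1, R4 cover every city at operating cost 11 + 13 = 24.
Any cover uses at least 2 routes; among all covering selections none totals below 24.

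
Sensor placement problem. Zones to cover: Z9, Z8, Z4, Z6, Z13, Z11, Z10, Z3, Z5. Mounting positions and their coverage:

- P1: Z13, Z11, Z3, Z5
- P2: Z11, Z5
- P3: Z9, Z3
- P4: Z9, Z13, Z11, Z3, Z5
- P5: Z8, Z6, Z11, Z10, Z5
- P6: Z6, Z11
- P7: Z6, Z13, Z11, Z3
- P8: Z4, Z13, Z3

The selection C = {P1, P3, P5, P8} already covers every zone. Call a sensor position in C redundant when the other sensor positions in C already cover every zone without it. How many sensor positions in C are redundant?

1

Drop P1: the rest still cover every zone — redundant.
Drop P3: Z9 uncovered — not redundant.
Drop P5: Z8, Z6, Z10 uncovered — not redundant.
Drop P8: Z4 uncovered — not redundant.
1 redundant: P1.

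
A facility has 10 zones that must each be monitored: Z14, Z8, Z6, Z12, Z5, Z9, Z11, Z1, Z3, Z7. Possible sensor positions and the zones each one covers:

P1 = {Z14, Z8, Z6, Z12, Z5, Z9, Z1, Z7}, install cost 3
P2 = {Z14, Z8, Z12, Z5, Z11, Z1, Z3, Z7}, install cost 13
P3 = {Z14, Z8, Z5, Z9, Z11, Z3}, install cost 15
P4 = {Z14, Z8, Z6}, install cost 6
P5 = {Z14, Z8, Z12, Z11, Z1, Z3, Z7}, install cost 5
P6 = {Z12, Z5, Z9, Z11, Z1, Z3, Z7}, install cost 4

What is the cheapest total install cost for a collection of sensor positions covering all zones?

7

P1, P6 cover every zone at install cost 3 + 4 = 7.
Any cover uses at least 2 sensor positions; among all covering selections none totals below 7.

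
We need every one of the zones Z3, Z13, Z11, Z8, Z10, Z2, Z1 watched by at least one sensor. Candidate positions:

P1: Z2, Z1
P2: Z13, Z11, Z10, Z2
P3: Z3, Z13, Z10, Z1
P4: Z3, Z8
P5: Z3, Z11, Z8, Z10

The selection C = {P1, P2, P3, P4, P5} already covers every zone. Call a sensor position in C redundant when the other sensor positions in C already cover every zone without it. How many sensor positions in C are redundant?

5

Drop P1: the rest still cover every zone — redundant.
Drop P2: the rest still cover every zone — redundant.
Drop P3: the rest still cover every zone — redundant.
Drop P4: the rest still cover every zone — redundant.
Drop P5: the rest still cover every zone — redundant.
5 redundant: P1, P2, P3, P4, P5.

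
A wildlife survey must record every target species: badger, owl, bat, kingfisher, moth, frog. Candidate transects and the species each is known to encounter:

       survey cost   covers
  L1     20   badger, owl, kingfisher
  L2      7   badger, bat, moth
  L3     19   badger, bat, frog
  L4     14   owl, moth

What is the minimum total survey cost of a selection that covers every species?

46

L1, L2, L3 cover every species at survey cost 20 + 7 + 19 = 46.
Any cover uses at least 3 transects; among all covering selections none totals below 46.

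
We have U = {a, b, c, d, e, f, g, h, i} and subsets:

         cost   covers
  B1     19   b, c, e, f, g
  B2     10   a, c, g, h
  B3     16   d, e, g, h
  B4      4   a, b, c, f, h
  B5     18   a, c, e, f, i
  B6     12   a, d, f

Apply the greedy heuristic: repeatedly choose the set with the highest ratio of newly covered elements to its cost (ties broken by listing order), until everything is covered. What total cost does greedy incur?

Pick 1: B4 adds 5 new (a, b, c, f, h) at cost 4 (ratio 5/4).
Pick 2: B3 adds 3 new (d, e, g) at cost 16 (ratio 3/16).
Pick 3: B5 adds 1 new (i) at cost 18 (ratio 1/18).
Greedy total cost: 4 + 16 + 18 = 38.

38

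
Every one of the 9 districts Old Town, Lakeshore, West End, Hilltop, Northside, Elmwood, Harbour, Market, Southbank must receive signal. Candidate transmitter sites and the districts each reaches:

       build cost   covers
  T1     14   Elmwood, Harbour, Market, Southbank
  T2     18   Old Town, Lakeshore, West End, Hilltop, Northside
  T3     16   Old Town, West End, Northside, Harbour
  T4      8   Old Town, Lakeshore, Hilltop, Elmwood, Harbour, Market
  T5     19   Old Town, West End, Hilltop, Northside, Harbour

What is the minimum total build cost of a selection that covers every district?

32

T1, T2 cover every district at build cost 14 + 18 = 32.
Any cover uses at least 2 transmitter sites; among all covering selections none totals below 32.
Greedy by coverage-per-build cost would pick T4, T3, T1 for 38 — worse than the optimum 32.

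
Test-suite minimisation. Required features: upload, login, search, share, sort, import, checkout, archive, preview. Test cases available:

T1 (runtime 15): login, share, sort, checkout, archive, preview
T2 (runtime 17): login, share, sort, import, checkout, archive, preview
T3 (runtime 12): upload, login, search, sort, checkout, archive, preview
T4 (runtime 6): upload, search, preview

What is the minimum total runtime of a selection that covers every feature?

23

T2, T4 cover every feature at runtime 17 + 6 = 23.
Any cover uses at least 2 test cases; among all covering selections none totals below 23.
Greedy by coverage-per-runtime would pick T3, T2 for 29 — worse than the optimum 23.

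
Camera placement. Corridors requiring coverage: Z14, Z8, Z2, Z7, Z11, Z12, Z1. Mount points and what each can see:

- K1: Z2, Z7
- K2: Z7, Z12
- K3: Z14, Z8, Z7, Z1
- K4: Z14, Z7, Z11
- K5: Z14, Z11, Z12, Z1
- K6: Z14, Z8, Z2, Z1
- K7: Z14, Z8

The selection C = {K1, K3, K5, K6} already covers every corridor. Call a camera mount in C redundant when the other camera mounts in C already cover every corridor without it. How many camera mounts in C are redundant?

3

Drop K1: the rest still cover every corridor — redundant.
Drop K3: the rest still cover every corridor — redundant.
Drop K5: Z11, Z12 uncovered — not redundant.
Drop K6: the rest still cover every corridor — redundant.
3 redundant: K1, K3, K6.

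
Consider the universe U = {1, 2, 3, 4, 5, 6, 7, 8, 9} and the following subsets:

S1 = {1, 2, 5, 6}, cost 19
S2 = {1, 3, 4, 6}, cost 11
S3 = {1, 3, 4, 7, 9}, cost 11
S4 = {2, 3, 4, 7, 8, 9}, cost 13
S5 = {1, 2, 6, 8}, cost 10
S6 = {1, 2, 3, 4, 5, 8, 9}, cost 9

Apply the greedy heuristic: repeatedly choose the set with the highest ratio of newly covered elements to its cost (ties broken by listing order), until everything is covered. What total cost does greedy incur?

30

Pick 1: S6 adds 7 new (1, 2, 3, 4, 5, 8, 9) at cost 9 (ratio 7/9).
Pick 2: S5 adds 1 new (6) at cost 10 (ratio 1/10).
Pick 3: S3 adds 1 new (7) at cost 11 (ratio 1/11).
Greedy total cost: 9 + 10 + 11 = 30.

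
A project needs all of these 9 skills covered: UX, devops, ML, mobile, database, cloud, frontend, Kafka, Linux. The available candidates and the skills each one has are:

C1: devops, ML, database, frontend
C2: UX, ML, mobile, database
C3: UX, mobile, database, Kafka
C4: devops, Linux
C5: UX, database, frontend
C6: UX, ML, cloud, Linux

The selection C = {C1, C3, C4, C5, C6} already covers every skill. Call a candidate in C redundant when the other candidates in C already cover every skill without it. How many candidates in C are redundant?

3

Drop C1: the rest still cover every skill — redundant.
Drop C3: mobile, Kafka uncovered — not redundant.
Drop C4: the rest still cover every skill — redundant.
Drop C5: the rest still cover every skill — redundant.
Drop C6: cloud uncovered — not redundant.
3 redundant: C1, C4, C5.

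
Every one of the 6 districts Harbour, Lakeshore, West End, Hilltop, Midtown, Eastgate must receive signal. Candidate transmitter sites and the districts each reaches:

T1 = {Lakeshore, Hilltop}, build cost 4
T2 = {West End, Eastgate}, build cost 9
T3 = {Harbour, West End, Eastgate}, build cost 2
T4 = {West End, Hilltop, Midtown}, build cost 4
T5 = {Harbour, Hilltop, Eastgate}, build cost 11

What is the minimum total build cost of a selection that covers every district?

10

T1, T3, T4 cover every district at build cost 4 + 2 + 4 = 10.
Any cover uses at least 3 transmitter sites; among all covering selections none totals below 10.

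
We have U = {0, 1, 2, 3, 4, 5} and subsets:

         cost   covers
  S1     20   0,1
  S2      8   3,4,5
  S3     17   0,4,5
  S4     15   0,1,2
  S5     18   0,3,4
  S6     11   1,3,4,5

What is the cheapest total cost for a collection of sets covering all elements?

23

S2, S4 cover every element at cost 8 + 15 = 23.
Any cover uses at least 2 sets; among all covering selections none totals below 23.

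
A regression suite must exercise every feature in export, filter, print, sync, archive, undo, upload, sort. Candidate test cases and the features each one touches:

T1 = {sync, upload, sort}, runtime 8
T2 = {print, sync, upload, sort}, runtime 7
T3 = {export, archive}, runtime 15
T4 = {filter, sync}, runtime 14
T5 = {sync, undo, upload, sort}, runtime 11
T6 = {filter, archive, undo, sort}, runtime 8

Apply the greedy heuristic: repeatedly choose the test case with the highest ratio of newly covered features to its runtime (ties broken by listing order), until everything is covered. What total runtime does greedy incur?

Pick 1: T2 adds 4 new (print, sync, upload, sort) at runtime 7 (ratio 4/7).
Pick 2: T6 adds 3 new (filter, archive, undo) at runtime 8 (ratio 3/8).
Pick 3: T3 adds 1 new (export) at runtime 15 (ratio 1/15).
Greedy total runtime: 7 + 8 + 15 = 30.

30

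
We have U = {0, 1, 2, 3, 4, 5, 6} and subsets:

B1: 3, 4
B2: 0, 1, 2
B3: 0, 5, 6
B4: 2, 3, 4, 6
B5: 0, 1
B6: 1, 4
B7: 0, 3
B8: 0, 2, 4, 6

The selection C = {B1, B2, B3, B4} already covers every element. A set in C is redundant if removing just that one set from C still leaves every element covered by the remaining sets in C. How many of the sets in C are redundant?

2

Drop B1: the rest still cover every element — redundant.
Drop B2: 1 uncovered — not redundant.
Drop B3: 5 uncovered — not redundant.
Drop B4: the rest still cover every element — redundant.
2 redundant: B1, B4.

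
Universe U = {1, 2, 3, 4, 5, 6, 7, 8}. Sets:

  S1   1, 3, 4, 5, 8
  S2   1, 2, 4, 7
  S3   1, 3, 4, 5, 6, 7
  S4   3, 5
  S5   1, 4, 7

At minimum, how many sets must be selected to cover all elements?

S1, S2, S3 together cover {1, 2, 3, 4, 5, 6, 7, 8} — every element.
No 2 of the 5 sets cover everything (all 10 pairs fall short), so 3 is minimum.

3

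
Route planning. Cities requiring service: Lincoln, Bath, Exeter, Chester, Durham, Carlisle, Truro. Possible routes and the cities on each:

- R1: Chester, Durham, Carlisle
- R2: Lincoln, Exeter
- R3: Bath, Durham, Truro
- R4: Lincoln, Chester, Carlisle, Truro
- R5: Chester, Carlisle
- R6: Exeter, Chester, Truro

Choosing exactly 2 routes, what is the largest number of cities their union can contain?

6

Choosing R3, R4 covers {Lincoln, Bath, Chester, Durham, Carlisle, Truro} — 6 cities.
No choice of 2 routes does better; here Exeter is left uncovered.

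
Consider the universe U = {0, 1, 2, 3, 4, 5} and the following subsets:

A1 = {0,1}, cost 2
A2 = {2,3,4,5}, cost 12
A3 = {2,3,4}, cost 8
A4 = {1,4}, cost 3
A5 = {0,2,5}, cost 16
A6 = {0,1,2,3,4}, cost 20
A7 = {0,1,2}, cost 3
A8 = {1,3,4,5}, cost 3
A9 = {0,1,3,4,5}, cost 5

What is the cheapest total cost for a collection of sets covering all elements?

A7, A8 cover every element at cost 3 + 3 = 6.
Any cover uses at least 2 sets; among all covering selections none totals below 6.

6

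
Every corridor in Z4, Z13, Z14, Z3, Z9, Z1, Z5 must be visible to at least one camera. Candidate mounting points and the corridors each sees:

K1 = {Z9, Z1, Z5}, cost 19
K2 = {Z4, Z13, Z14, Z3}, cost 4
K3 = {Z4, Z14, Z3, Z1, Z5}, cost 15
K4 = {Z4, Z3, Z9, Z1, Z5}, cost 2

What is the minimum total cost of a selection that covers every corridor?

6

K2, K4 cover every corridor at cost 4 + 2 = 6.
Any cover uses at least 2 camera mounts; among all covering selections none totals below 6.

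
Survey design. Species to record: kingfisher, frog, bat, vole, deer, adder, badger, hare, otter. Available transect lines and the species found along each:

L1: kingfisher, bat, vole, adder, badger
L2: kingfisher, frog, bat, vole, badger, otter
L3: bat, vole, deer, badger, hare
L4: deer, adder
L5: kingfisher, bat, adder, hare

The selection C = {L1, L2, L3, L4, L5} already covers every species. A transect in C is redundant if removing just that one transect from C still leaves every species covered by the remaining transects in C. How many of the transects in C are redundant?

Drop L1: the rest still cover every species — redundant.
Drop L2: frog, otter uncovered — not redundant.
Drop L3: the rest still cover every species — redundant.
Drop L4: the rest still cover every species — redundant.
Drop L5: the rest still cover every species — redundant.
4 redundant: L1, L3, L4, L5.

4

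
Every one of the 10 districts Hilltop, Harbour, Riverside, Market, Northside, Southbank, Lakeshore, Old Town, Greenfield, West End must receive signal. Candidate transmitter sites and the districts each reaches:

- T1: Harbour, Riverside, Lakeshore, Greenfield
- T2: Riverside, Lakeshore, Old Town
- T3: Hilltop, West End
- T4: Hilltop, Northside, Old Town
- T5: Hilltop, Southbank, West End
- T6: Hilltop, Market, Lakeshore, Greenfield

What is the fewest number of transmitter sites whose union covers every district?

T1, T4, T5, T6 together cover {Hilltop, Harbour, Riverside, Market, Northside, Southbank, Lakeshore, Old Town, Greenfield, West End} — every district.
No 3 of the 6 transmitter sites cover everything (all 20 triples fall short), so 4 is minimum.

4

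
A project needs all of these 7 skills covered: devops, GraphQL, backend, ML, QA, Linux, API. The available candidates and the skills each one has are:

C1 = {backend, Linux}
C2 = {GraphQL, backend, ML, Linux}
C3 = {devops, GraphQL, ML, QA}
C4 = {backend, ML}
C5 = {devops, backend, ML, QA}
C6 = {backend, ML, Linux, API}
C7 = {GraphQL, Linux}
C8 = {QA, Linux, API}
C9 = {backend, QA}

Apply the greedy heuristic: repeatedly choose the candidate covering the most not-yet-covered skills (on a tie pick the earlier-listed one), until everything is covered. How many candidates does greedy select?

3

Pick 1: C2 covers 4 new skills (GraphQL, backend, ML, Linux).
Pick 2: C3 covers 2 new skills (devops, QA).
Pick 3: C6 covers 1 new skills (API).
Greedy uses 3 candidates. (The true minimum is 2.)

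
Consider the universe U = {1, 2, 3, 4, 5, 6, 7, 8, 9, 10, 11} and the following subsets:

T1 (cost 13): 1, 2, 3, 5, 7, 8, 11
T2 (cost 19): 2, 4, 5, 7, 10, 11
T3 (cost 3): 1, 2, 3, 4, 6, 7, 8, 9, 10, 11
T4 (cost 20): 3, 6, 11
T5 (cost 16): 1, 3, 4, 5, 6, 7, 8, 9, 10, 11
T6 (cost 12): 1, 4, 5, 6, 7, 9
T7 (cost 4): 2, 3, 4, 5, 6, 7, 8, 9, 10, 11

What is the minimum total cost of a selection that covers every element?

7

T3, T7 cover every element at cost 3 + 4 = 7.
Any cover uses at least 2 sets; among all covering selections none totals below 7.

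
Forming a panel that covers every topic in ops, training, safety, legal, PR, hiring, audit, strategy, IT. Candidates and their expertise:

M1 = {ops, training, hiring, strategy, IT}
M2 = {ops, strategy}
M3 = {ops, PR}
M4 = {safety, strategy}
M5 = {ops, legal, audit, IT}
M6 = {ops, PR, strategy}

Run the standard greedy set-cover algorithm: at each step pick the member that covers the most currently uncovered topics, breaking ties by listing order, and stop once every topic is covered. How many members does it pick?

Pick 1: M1 covers 5 new topics (ops, training, hiring, strategy, IT).
Pick 2: M5 covers 2 new topics (legal, audit).
Pick 3: M3 covers 1 new topics (PR).
Pick 4: M4 covers 1 new topics (safety).
Greedy uses 4 members.

4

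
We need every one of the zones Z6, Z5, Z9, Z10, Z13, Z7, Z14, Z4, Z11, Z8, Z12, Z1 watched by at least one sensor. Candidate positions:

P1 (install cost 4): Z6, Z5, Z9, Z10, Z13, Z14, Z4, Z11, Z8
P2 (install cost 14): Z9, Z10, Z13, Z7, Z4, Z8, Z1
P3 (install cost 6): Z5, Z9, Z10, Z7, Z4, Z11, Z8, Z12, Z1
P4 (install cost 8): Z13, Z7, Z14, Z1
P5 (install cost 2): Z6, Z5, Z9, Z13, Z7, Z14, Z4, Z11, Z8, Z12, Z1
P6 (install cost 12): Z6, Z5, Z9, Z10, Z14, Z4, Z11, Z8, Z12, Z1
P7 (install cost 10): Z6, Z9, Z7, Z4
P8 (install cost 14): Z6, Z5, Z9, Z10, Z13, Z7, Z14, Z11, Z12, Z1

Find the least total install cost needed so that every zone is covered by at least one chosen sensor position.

P1, P5 cover every zone at install cost 4 + 2 = 6.
Any cover uses at least 2 sensor positions; among all covering selections none totals below 6.

6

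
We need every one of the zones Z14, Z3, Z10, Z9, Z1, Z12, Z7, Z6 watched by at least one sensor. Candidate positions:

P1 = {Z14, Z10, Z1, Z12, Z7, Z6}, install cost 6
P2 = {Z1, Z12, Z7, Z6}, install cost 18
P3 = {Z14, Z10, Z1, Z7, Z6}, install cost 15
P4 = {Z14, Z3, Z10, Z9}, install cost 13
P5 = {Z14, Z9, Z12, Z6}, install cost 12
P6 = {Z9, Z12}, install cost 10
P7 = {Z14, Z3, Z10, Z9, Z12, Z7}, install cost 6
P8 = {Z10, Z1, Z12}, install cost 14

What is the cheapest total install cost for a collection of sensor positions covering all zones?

P1, P7 cover every zone at install cost 6 + 6 = 12.
Any cover uses at least 2 sensor positions; among all covering selections none totals below 12.

12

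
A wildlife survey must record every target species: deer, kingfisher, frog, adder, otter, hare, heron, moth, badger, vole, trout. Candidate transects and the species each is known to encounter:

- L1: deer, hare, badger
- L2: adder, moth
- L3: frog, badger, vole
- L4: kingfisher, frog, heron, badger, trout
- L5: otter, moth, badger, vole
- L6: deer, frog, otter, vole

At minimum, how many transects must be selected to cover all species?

L1, L2, L4, L5 together cover {deer, kingfisher, frog, adder, otter, hare, heron, moth, badger, vole, trout} — every species.
No 3 of the 6 transects cover everything (all 20 triples fall short), so 4 is minimum.

4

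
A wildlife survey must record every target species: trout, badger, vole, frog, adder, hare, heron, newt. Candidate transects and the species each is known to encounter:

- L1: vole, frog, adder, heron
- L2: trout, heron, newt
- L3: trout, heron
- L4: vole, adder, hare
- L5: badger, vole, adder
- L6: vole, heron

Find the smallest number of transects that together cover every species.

4

L1, L2, L4, L5 together cover {trout, badger, vole, frog, adder, hare, heron, newt} — every species.
No 3 of the 6 transects cover everything (all 20 triples fall short), so 4 is minimum.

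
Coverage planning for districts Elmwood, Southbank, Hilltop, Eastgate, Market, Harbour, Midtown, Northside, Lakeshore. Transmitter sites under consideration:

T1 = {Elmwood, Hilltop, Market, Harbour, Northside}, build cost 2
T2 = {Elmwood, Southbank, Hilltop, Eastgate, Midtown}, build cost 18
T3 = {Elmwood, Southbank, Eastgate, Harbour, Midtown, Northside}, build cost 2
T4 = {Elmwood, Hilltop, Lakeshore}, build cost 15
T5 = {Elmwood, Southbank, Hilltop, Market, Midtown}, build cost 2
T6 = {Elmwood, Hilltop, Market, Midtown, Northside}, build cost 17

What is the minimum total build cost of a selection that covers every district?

T1, T3, T4 cover every district at build cost 2 + 2 + 15 = 19.
Any cover uses at least 3 transmitter sites; among all covering selections none totals below 19.

19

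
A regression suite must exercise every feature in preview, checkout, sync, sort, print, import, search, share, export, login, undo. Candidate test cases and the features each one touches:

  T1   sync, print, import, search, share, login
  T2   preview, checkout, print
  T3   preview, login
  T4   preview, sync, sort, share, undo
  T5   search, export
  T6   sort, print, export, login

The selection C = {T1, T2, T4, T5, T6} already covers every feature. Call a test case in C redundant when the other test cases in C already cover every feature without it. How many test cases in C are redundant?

2

Drop T1: import uncovered — not redundant.
Drop T2: checkout uncovered — not redundant.
Drop T4: undo uncovered — not redundant.
Drop T5: the rest still cover every feature — redundant.
Drop T6: the rest still cover every feature — redundant.
2 redundant: T5, T6.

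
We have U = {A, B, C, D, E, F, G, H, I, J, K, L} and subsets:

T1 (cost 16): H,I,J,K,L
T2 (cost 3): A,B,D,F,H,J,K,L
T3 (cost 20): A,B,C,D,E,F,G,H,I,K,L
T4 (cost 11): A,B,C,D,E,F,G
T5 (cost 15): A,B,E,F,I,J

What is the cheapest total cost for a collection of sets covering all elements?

T2, T3 cover every element at cost 3 + 20 = 23.
Any cover uses at least 2 sets; among all covering selections none totals below 23.
Greedy by coverage-per-cost would pick T2, T4, T5 for 29 — worse than the optimum 23.

23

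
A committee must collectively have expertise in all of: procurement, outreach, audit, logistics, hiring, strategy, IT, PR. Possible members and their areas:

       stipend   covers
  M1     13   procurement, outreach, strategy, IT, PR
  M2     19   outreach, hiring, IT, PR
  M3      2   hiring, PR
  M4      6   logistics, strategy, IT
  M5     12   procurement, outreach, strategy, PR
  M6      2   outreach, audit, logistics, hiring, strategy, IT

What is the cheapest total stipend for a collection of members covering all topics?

M5, M6 cover every topic at stipend 12 + 2 = 14.
Any cover uses at least 2 members; among all covering selections none totals below 14.
Greedy by coverage-per-stipend would pick M6, M3, M5 for 16 — worse than the optimum 14.

14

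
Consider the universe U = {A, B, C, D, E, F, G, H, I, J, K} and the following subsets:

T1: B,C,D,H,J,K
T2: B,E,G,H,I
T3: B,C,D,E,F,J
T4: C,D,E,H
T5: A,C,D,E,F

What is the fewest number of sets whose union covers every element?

3

T1, T2, T5 together cover {A, B, C, D, E, F, G, H, I, J, K} — every element.
No 2 of the 5 sets cover everything (all 10 pairs fall short), so 3 is minimum.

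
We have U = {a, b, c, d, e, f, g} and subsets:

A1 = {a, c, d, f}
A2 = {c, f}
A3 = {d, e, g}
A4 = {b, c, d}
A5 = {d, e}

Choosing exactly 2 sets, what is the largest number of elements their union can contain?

Choosing A1, A3 covers {a, c, d, e, f, g} — 6 elements.
No choice of 2 sets does better; here b is left uncovered.

6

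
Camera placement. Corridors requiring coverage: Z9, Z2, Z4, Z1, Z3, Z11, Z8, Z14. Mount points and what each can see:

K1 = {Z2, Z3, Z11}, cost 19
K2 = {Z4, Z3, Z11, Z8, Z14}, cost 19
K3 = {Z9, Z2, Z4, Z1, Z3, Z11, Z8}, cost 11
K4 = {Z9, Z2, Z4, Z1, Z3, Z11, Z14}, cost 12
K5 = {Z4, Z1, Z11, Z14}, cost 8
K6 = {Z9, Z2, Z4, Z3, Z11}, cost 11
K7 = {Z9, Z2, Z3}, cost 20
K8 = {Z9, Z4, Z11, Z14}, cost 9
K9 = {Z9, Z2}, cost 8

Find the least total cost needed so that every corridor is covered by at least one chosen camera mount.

19

K3, K5 cover every corridor at cost 11 + 8 = 19.
Any cover uses at least 2 camera mounts; among all covering selections none totals below 19.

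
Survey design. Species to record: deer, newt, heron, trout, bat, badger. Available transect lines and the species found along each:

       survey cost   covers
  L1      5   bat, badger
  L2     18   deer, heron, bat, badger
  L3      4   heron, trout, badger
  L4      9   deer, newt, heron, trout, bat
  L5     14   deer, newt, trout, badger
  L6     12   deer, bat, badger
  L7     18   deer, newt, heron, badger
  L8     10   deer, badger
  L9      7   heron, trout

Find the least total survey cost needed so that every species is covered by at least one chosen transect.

L3, L4 cover every species at survey cost 4 + 9 = 13.
Any cover uses at least 2 transects; among all covering selections none totals below 13.

13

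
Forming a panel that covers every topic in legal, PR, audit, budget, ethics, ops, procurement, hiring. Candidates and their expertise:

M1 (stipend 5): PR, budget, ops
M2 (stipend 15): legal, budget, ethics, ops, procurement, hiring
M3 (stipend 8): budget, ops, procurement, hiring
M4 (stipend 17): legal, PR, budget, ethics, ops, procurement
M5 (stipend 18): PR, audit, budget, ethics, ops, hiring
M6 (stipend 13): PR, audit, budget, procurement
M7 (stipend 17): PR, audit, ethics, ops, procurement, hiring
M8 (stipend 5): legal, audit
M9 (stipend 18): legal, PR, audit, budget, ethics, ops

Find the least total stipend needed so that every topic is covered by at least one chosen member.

25

M1, M2, M8 cover every topic at stipend 5 + 15 + 5 = 25.
Any cover uses at least 2 members; among all covering selections none totals below 25.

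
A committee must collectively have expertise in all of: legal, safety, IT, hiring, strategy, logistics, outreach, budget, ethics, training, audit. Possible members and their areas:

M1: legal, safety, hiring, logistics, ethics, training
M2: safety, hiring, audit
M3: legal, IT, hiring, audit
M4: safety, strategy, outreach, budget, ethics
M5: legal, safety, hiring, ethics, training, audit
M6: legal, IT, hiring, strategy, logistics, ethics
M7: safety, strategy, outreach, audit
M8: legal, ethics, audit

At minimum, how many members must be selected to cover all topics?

M1, M3, M4 together cover {legal, safety, IT, hiring, strategy, logistics, outreach, budget, ethics, training, audit} — every topic.
No 2 of the 8 members cover everything (all 28 pairs fall short), so 3 is minimum.

3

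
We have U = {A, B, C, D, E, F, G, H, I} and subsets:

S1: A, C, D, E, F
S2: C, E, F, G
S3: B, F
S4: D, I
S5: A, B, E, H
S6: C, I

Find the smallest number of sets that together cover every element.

S2, S4, S5 together cover {A, B, C, D, E, F, G, H, I} — every element.
No 2 of the 6 sets cover everything (all 15 pairs fall short), so 3 is minimum.
Greedy (largest uncovered first) would take S1, S5, S2, S4 — 4 sets — but 3 suffice.

3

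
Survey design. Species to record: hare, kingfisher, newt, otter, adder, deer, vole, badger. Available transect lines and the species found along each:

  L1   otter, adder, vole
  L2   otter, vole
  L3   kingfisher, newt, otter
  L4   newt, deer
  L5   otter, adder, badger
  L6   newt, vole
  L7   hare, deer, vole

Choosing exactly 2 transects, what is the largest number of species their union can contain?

Choosing L3, L7 covers {hare, kingfisher, newt, otter, deer, vole} — 6 species.
No choice of 2 transects does better; here adder, badger are left uncovered.

6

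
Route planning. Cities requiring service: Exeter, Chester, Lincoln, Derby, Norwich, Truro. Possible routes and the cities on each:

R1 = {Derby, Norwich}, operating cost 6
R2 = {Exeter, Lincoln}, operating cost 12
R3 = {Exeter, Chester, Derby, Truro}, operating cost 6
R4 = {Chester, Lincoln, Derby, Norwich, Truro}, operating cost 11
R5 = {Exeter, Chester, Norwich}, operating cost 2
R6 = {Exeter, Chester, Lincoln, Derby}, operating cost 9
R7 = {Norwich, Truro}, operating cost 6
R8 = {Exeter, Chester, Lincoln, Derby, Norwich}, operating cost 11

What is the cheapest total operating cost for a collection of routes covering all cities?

R4, R5 cover every city at operating cost 11 + 2 = 13.
Any cover uses at least 2 routes; among all covering selections none totals below 13.

13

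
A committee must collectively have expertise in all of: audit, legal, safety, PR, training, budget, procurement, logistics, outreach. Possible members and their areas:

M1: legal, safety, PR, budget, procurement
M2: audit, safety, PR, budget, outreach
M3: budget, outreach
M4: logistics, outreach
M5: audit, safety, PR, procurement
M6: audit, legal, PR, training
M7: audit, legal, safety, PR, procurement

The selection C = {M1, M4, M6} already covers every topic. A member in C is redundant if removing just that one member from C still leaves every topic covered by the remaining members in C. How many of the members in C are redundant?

0

Drop M1: safety, budget, procurement uncovered — not redundant.
Drop M4: logistics, outreach uncovered — not redundant.
Drop M6: audit, training uncovered — not redundant.
None of the members in C is redundant.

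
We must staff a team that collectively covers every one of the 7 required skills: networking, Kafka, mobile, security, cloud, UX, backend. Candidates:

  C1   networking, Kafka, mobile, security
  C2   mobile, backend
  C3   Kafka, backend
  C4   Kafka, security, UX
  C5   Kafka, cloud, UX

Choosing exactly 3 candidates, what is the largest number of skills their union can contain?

7

Choosing C1, C2, C5 covers {networking, Kafka, mobile, security, cloud, UX, backend} — 7 skills.
That is all 7 skills.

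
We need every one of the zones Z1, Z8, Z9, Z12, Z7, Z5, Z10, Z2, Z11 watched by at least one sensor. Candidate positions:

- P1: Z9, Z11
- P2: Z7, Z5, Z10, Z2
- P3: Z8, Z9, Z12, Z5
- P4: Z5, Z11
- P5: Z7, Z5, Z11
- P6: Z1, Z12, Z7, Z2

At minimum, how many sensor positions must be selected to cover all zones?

P1, P2, P3, P6 together cover {Z1, Z8, Z9, Z12, Z7, Z5, Z10, Z2, Z11} — every zone.
No 3 of the 6 sensor positions cover everything (all 20 triples fall short), so 4 is minimum.

4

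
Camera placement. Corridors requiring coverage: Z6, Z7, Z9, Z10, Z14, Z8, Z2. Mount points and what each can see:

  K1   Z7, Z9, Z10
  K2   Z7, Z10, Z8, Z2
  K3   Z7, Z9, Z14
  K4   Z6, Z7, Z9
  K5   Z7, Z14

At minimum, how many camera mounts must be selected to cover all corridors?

K2, K3, K4 together cover {Z6, Z7, Z9, Z10, Z14, Z8, Z2} — every corridor.
No 2 of the 5 camera mounts cover everything (all 10 pairs fall short), so 3 is minimum.

3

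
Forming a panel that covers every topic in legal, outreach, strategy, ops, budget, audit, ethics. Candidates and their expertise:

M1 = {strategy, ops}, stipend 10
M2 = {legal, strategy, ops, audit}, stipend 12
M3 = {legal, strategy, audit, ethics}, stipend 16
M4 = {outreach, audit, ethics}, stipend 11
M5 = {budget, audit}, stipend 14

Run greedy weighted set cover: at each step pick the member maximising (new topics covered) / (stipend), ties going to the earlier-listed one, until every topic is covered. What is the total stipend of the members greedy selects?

Pick 1: M2 adds 4 new (legal, strategy, ops, audit) at stipend 12 (ratio 4/12).
Pick 2: M4 adds 2 new (outreach, ethics) at stipend 11 (ratio 2/11).
Pick 3: M5 adds 1 new (budget) at stipend 14 (ratio 1/14).
Greedy total stipend: 12 + 11 + 14 = 37.

37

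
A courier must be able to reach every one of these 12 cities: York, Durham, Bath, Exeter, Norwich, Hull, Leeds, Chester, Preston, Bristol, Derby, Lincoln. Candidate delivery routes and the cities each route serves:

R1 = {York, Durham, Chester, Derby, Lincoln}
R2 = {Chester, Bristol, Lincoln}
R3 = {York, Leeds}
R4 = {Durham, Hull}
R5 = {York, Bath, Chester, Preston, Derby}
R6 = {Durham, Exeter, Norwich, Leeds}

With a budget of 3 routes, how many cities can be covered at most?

11

Choosing R2, R5, R6 covers {York, Durham, Bath, Exeter, Norwich, Leeds, Chester, Preston, Bristol, Derby, Lincoln} — 11 cities.
No choice of 3 routes does better; here Hull is left uncovered.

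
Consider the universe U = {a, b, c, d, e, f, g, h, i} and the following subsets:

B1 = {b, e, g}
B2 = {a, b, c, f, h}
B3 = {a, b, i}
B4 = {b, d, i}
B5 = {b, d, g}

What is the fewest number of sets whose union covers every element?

B1, B2, B4 together cover {a, b, c, d, e, f, g, h, i} — every element.
No 2 of the 5 sets cover everything (all 10 pairs fall short), so 3 is minimum.

3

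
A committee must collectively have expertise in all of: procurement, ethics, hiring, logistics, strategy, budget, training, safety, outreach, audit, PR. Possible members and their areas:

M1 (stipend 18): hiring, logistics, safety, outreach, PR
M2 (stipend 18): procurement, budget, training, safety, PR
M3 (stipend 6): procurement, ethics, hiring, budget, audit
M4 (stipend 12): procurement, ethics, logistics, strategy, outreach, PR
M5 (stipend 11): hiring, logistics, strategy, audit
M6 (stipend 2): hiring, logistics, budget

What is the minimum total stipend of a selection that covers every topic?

36

M2, M3, M4 cover every topic at stipend 18 + 6 + 12 = 36.
Any cover uses at least 3 members; among all covering selections none totals below 36.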